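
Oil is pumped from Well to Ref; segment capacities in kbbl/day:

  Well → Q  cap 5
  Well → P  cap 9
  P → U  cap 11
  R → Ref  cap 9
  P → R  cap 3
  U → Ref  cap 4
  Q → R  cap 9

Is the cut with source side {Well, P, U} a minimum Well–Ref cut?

Given cut capacity: 5 + 3 + 4 = 12.
Augment Well→P→R→Ref: bottleneck 3, flow now 3.
Augment Well→P→U→Ref: bottleneck 4, flow now 7.
Augment Well→Q→R→Ref: bottleneck 5, flow now 12.
No augmenting path remains; maximum flow = 12.
Cut capacity 12 equals the max flow, so it is a minimum cut.

Yes — it is a minimum cut (capacity 12).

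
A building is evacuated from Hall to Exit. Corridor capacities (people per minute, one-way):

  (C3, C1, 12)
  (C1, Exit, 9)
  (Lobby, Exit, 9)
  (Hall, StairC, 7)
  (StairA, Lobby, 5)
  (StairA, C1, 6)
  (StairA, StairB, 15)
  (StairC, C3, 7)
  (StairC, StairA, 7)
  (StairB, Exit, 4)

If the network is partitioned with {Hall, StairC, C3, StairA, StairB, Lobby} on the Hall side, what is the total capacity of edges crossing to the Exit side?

Edges leaving {Hall, StairC, C3, StairA, StairB, Lobby}: C3→C1 (12), StairA→C1 (6), StairB→Exit (4), Lobby→Exit (9).
Cut capacity = 12 + 6 + 4 + 9 = 31.

31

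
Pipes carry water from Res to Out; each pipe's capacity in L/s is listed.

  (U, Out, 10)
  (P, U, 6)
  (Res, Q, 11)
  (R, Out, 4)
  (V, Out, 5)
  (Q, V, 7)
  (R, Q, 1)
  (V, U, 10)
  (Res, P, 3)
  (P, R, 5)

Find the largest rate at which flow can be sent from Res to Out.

10

Augment Res→P→R→Out: bottleneck 3, flow now 3.
Augment Res→Q→V→Out: bottleneck 5, flow now 8.
Augment Res→Q→V→U→Out: bottleneck 2, flow now 10.
No augmenting path remains; maximum flow = 10.
In the residual graph, reachable from Res: {Res, Q}.
Min-cut edges: Res→P (3), Q→V (7); capacity 3 + 7 = 10.
This cut is saturated, so no flow can exceed 10.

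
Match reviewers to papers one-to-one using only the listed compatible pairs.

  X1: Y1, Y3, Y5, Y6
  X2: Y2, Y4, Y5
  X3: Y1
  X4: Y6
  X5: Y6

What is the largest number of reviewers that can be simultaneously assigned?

Unit-capacity flow: source→left, listed edges, right→sink; max matching = max flow.
Augmenting path X1→Y1 (+1); matched 1.
Augmenting path X2→Y2 (+1); matched 2.
Augmenting path X4→Y6 (+1); matched 3.
Augmenting path X3→Y1→X1→Y3 (+1); matched 4.
No augmenting path remains; maximum matching = 4.
König certificate: {X1, X2, X3, Y6} is a vertex cover of size 4 (every listed pair touches it), so no matching can be larger.

4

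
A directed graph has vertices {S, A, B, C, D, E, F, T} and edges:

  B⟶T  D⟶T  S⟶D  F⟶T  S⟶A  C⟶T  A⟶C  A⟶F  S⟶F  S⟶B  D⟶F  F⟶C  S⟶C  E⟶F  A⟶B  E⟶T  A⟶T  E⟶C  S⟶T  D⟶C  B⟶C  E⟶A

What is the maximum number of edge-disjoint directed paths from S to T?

Assign every edge capacity 1; by Menger, the answer equals the max flow.
Path S→T (+1); total 1.
Path S→A→T (+1); total 2.
Path S→B→T (+1); total 3.
Path S→C→T (+1); total 4.
Path S→D→T (+1); total 5.
Path S→F→T (+1); total 6.
No residual S→T path; max flow = 6.
Certifying cut of size 6: {S→A, S→B, S→C, S→D, S→F, S→T}.

6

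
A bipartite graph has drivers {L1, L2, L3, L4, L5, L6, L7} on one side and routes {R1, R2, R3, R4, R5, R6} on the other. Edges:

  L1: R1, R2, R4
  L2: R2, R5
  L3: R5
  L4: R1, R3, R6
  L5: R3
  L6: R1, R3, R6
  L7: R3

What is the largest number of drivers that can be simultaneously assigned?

Unit-capacity flow: source→left, listed edges, right→sink; max matching = max flow.
Augmenting path L1→R1 (+1); matched 1.
Augmenting path L2→R2 (+1); matched 2.
Augmenting path L3→R5 (+1); matched 3.
Augmenting path L4→R3 (+1); matched 4.
Augmenting path L6→R6 (+1); matched 5.
Augmenting path L5→R3→L4→R1→L1→R4 (+1); matched 6.
No augmenting path remains; maximum matching = 6.
König certificate: {L1, L2, L3, L4, L6, R3} is a vertex cover of size 6 (every listed pair touches it), so no matching can be larger.

6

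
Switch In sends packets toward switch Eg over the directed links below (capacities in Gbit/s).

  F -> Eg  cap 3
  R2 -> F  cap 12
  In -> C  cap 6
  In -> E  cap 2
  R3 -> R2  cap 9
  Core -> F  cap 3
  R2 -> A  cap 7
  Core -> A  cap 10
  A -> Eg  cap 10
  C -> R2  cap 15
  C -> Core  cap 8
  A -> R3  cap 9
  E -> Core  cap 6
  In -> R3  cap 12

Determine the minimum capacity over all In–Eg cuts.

Augment In→R3→R2→A→Eg: bottleneck 7, flow now 7.
Augment In→R3→R2→F→Eg: bottleneck 2, flow now 9.
Augment In→C→Core→A→Eg: bottleneck 3, flow now 12.
Augment In→C→Core→F→Eg: bottleneck 1, flow now 13.
No augmenting path remains; maximum flow = 13.
By max-flow min-cut, the minimum cut capacity equals the max flow.
In the residual graph, reachable from In: {In, R3, C, E, Core, R2, A, F}.
Min-cut edges: A→Eg (10), F→Eg (3); capacity 10 + 3 = 13.

13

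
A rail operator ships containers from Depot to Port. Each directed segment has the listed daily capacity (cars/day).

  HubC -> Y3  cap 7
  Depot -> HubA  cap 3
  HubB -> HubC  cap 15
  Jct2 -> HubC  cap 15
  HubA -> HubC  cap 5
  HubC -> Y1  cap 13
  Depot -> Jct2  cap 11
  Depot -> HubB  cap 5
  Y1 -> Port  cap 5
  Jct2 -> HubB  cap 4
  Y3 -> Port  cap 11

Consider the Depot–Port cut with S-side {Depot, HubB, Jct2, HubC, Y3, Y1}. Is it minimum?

No — its capacity is 19, but the minimum cut has capacity 12.

Given cut capacity: 3 + 11 + 5 = 19.
Augment Depot→HubA→HubC→Y3→Port: bottleneck 3, flow now 3.
Augment Depot→HubB→HubC→Y3→Port: bottleneck 4, flow now 7.
Augment Depot→HubB→HubC→Y1→Port: bottleneck 1, flow now 8.
Augment Depot→Jct2→HubC→Y1→Port: bottleneck 4, flow now 12.
No augmenting path remains; maximum flow = 12.
In the residual graph, reachable from Depot: {Depot, HubA, HubB, Jct2, HubC, Y1}.
Min-cut edges: HubC→Y3 (7), Y1→Port (5); capacity 7 + 5 = 12.
Cut capacity 19 exceeds the max flow 12, so it is not minimum.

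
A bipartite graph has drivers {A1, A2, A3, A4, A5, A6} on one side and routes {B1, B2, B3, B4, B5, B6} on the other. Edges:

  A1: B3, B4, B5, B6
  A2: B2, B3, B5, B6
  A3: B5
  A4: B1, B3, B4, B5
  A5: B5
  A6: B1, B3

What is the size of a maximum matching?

Unit-capacity flow: source→left, listed edges, right→sink; max matching = max flow.
Augmenting path A1→B3 (+1); matched 1.
Augmenting path A2→B2 (+1); matched 2.
Augmenting path A3→B5 (+1); matched 3.
Augmenting path A4→B1 (+1); matched 4.
Augmenting path A6→B1→A4→B4 (+1); matched 5.
No augmenting path remains; maximum matching = 5.
König certificate: {A1, A2, A4, A6, B5} is a vertex cover of size 5 (every listed pair touches it), so no matching can be larger.

5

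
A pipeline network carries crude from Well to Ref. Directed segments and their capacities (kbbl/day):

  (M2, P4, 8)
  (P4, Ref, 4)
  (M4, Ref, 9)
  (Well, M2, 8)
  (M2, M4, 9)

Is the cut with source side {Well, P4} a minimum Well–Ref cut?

No — its capacity is 12, but the minimum cut has capacity 8.

Given cut capacity: 8 + 4 = 12.
Augment Well→M2→P4→Ref: bottleneck 4, flow now 4.
Augment Well→M2→M4→Ref: bottleneck 4, flow now 8.
No augmenting path remains; maximum flow = 8.
In the residual graph, reachable from Well: {Well}.
Min-cut edges: Well→M2 (8); capacity 8 = 8.
Cut capacity 12 exceeds the max flow 8, so it is not minimum.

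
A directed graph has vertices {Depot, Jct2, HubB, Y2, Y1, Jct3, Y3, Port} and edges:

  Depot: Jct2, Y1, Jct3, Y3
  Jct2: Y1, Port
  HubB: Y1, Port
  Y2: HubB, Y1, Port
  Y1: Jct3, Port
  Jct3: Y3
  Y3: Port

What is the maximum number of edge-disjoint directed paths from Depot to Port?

Assign every edge capacity 1; by Menger, the answer equals the max flow.
Path Depot→Jct2→Port (+1); total 1.
Path Depot→Y1→Port (+1); total 2.
Path Depot→Y3→Port (+1); total 3.
No residual Depot→Port path; max flow = 3.
Certifying cut of size 3: {Depot→Jct2, Depot→Y1, Y3→Port}.

3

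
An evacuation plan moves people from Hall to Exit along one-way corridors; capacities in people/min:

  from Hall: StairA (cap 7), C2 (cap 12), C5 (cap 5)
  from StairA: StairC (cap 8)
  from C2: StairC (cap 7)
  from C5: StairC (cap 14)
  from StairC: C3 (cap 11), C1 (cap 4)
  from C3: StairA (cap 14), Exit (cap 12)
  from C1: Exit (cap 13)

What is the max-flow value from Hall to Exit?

15

Augment Hall→StairA→StairC→C3→Exit: bottleneck 7, flow now 7.
Augment Hall→C2→StairC→C3→Exit: bottleneck 4, flow now 11.
Augment Hall→C2→StairC→C1→Exit: bottleneck 3, flow now 14.
Augment Hall→C5→StairC→C1→Exit: bottleneck 1, flow now 15.
No augmenting path remains; maximum flow = 15.
In the residual graph, reachable from Hall: {Hall, StairA, C2, C5, StairC}.
Min-cut edges: StairC→C3 (11), StairC→C1 (4); capacity 11 + 4 = 15.
This cut is saturated, so no flow can exceed 15.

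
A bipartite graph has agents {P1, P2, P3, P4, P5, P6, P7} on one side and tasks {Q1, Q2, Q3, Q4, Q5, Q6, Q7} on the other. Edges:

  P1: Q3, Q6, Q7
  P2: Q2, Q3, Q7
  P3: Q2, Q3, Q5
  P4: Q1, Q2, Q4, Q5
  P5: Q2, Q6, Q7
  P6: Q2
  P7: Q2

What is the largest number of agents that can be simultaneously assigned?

Unit-capacity flow: source→left, listed edges, right→sink; max matching = max flow.
Augmenting path P1→Q3 (+1); matched 1.
Augmenting path P2→Q2 (+1); matched 2.
Augmenting path P3→Q5 (+1); matched 3.
Augmenting path P4→Q1 (+1); matched 4.
Augmenting path P5→Q6 (+1); matched 5.
Augmenting path P6→Q2→P2→Q7 (+1); matched 6.
No augmenting path remains; maximum matching = 6.
König certificate: {P1, P2, P3, P4, P5, Q2} is a vertex cover of size 6 (every listed pair touches it), so no matching can be larger.

6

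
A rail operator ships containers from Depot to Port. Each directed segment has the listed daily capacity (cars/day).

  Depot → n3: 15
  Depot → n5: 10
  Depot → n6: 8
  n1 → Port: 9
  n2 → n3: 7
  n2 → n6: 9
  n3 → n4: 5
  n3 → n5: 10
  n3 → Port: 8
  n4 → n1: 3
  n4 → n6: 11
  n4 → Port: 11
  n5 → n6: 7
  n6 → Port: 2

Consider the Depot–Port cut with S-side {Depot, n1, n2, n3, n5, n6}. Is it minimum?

No — its capacity is 24, but the minimum cut has capacity 15.

Given cut capacity: 9 + 5 + 8 + 2 = 24.
Augment Depot→n3→Port: bottleneck 8, flow now 8.
Augment Depot→n6→Port: bottleneck 2, flow now 10.
Augment Depot→n3→n4→Port: bottleneck 5, flow now 15.
No augmenting path remains; maximum flow = 15.
In the residual graph, reachable from Depot: {Depot, n3, n5, n6}.
Min-cut edges: n3→n4 (5), n3→Port (8), n6→Port (2); capacity 5 + 8 + 2 = 15.
Cut capacity 24 exceeds the max flow 15, so it is not minimum.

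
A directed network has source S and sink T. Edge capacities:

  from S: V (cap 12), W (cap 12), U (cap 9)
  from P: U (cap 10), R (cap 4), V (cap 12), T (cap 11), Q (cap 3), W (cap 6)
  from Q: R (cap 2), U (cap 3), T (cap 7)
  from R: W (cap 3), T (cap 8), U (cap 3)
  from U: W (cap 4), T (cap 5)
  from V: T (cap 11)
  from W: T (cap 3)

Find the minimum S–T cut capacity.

19

Augment S→U→T: bottleneck 5, flow now 5.
Augment S→V→T: bottleneck 11, flow now 16.
Augment S→W→T: bottleneck 3, flow now 19.
No augmenting path remains; maximum flow = 19.
By max-flow min-cut, the minimum cut capacity equals the max flow.
In the residual graph, reachable from S: {S, U, V, W}.
Min-cut edges: U→T (5), V→T (11), W→T (3); capacity 5 + 11 + 3 = 19.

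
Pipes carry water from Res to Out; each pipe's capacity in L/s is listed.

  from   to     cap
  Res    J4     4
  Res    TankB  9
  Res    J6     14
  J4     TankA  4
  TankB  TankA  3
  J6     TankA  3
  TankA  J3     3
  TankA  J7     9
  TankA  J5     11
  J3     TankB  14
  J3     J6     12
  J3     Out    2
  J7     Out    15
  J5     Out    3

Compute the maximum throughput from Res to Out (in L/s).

10

Augment Res→J4→TankA→J3→Out: bottleneck 2, flow now 2.
Augment Res→J4→TankA→J7→Out: bottleneck 2, flow now 4.
Augment Res→TankB→TankA→J7→Out: bottleneck 3, flow now 7.
Augment Res→J6→TankA→J7→Out: bottleneck 3, flow now 10.
No augmenting path remains; maximum flow = 10.
In the residual graph, reachable from Res: {Res, TankB, J6}.
Min-cut edges: Res→J4 (4), TankB→TankA (3), J6→TankA (3); capacity 4 + 3 + 3 = 10.
This cut is saturated, so no flow can exceed 10.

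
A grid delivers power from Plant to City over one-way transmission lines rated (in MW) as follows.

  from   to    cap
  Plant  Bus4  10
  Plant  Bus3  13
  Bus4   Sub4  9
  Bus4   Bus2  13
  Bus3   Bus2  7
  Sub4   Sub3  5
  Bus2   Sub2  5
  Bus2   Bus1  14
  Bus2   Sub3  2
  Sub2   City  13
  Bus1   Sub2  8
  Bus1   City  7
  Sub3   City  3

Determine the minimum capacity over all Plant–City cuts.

Augment Plant→Bus4→Sub4→Sub3→City: bottleneck 3, flow now 3.
Augment Plant→Bus4→Bus2→Sub2→City: bottleneck 5, flow now 8.
Augment Plant→Bus4→Bus2→Bus1→City: bottleneck 2, flow now 10.
Augment Plant→Bus3→Bus2→Bus1→City: bottleneck 5, flow now 15.
Augment Plant→Bus3→Bus2→Bus1→Sub2→City: bottleneck 2, flow now 17.
No augmenting path remains; maximum flow = 17.
By max-flow min-cut, the minimum cut capacity equals the max flow.
In the residual graph, reachable from Plant: {Plant, Bus3}.
Min-cut edges: Plant→Bus4 (10), Bus3→Bus2 (7); capacity 10 + 7 = 17.

17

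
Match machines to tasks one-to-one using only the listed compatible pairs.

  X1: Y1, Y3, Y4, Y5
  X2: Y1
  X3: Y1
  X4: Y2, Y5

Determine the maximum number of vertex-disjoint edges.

3

Unit-capacity flow: source→left, listed edges, right→sink; max matching = max flow.
Augmenting path X1→Y1 (+1); matched 1.
Augmenting path X4→Y2 (+1); matched 2.
Augmenting path X2→Y1→X1→Y3 (+1); matched 3.
No augmenting path remains; maximum matching = 3.
König certificate: {X1, X4, Y1} is a vertex cover of size 3 (every listed pair touches it), so no matching can be larger.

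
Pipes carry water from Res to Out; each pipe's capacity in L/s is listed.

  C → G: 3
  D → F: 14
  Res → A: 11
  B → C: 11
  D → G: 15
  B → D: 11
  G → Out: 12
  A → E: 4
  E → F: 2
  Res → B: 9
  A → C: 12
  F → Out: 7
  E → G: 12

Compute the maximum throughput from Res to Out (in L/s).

16

Augment Res→A→C→G→Out: bottleneck 3, flow now 3.
Augment Res→A→E→F→Out: bottleneck 2, flow now 5.
Augment Res→A→E→G→Out: bottleneck 2, flow now 7.
Augment Res→B→D→F→Out: bottleneck 5, flow now 12.
Augment Res→B→D→G→Out: bottleneck 4, flow now 16.
No augmenting path remains; maximum flow = 16.
In the residual graph, reachable from Res: {Res, A, C}.
Min-cut edges: Res→B (9), A→E (4), C→G (3); capacity 9 + 4 + 3 = 16.
This cut is saturated, so no flow can exceed 16.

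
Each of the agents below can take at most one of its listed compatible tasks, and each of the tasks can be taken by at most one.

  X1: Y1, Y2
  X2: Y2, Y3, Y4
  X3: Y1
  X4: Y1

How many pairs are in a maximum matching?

Unit-capacity flow: source→left, listed edges, right→sink; max matching = max flow.
Augmenting path X1→Y1 (+1); matched 1.
Augmenting path X2→Y2 (+1); matched 2.
Augmenting path X3→Y1→X1→Y2→X2→Y3 (+1); matched 3.
No augmenting path remains; maximum matching = 3.
König certificate: {X1, X2, Y1} is a vertex cover of size 3 (every listed pair touches it), so no matching can be larger.

3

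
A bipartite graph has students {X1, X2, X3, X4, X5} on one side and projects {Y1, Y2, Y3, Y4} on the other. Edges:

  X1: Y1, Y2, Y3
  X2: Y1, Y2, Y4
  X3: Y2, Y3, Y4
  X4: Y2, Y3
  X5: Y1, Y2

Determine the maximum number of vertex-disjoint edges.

Unit-capacity flow: source→left, listed edges, right→sink; max matching = max flow.
Augmenting path X1→Y1 (+1); matched 1.
Augmenting path X2→Y2 (+1); matched 2.
Augmenting path X3→Y3 (+1); matched 3.
Augmenting path X4→Y2→X2→Y4 (+1); matched 4.
No augmenting path remains; maximum matching = 4.
König certificate: {Y1, Y2, Y3, Y4} is a vertex cover of size 4 (every listed pair touches it), so no matching can be larger.

4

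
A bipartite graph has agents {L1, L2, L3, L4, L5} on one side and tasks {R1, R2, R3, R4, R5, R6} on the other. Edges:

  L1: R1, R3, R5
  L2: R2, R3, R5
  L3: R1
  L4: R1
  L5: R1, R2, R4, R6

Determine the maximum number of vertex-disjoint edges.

Unit-capacity flow: source→left, listed edges, right→sink; max matching = max flow.
Augmenting path L1→R1 (+1); matched 1.
Augmenting path L2→R2 (+1); matched 2.
Augmenting path L5→R4 (+1); matched 3.
Augmenting path L3→R1→L1→R3 (+1); matched 4.
No augmenting path remains; maximum matching = 4.
König certificate: {L1, L2, L5, R1} is a vertex cover of size 4 (every listed pair touches it), so no matching can be larger.

4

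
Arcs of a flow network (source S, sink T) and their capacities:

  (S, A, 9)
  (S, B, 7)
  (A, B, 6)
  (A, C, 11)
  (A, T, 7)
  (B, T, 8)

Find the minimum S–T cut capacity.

15

Augment S→A→T: bottleneck 7, flow now 7.
Augment S→B→T: bottleneck 7, flow now 14.
Augment S→A→B→T: bottleneck 1, flow now 15.
No augmenting path remains; maximum flow = 15.
By max-flow min-cut, the minimum cut capacity equals the max flow.
In the residual graph, reachable from S: {S, A, B, C}.
Min-cut edges: A→T (7), B→T (8); capacity 7 + 8 = 15.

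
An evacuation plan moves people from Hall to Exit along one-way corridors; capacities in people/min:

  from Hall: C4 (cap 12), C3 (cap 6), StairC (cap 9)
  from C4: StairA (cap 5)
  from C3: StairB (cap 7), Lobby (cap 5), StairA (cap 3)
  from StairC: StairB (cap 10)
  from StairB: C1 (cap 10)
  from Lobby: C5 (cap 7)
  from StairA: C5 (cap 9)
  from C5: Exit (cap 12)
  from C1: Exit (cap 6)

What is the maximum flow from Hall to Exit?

17

Augment Hall→C4→StairA→C5→Exit: bottleneck 5, flow now 5.
Augment Hall→C3→StairB→C1→Exit: bottleneck 6, flow now 11.
Augment Hall→StairC→StairB→C3→Lobby→C5→Exit: bottleneck 5, flow now 16. (uses reverse residual edge)
Augment Hall→StairC→StairB→C3→StairA→C5→Exit: bottleneck 1, flow now 17. (uses reverse residual edge)
No augmenting path remains; maximum flow = 17.
In the residual graph, reachable from Hall: {Hall, C4, StairC, StairB, C1}.
Min-cut edges: Hall→C3 (6), C4→StairA (5), C1→Exit (6); capacity 6 + 5 + 6 = 17.
This cut is saturated, so no flow can exceed 17.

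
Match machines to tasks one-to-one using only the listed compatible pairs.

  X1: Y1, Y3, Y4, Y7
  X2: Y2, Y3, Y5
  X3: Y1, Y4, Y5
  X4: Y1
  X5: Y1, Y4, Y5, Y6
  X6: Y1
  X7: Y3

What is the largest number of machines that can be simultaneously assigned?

6

Unit-capacity flow: source→left, listed edges, right→sink; max matching = max flow.
Augmenting path X1→Y1 (+1); matched 1.
Augmenting path X2→Y2 (+1); matched 2.
Augmenting path X3→Y4 (+1); matched 3.
Augmenting path X5→Y5 (+1); matched 4.
Augmenting path X7→Y3 (+1); matched 5.
Augmenting path X4→Y1→X1→Y7 (+1); matched 6.
No augmenting path remains; maximum matching = 6.
König certificate: {X1, X2, X3, X5, X7, Y1} is a vertex cover of size 6 (every listed pair touches it), so no matching can be larger.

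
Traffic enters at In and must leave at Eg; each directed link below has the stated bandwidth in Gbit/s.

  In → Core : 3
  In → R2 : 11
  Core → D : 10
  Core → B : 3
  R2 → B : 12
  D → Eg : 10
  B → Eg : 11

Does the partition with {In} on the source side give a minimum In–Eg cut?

Given cut capacity: 3 + 11 = 14.
Augment In→Core→D→Eg: bottleneck 3, flow now 3.
Augment In→R2→B→Eg: bottleneck 11, flow now 14.
No augmenting path remains; maximum flow = 14.
Cut capacity 14 equals the max flow, so it is a minimum cut.

Yes — it is a minimum cut (capacity 14).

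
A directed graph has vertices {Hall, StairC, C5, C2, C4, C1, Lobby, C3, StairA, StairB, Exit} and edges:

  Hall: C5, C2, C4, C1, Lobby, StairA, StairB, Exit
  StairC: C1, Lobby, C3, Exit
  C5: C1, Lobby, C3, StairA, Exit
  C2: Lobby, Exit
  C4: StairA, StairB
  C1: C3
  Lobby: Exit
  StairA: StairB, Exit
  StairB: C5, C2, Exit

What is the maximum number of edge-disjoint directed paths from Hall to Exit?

6

Assign every edge capacity 1; by Menger, the answer equals the max flow.
Path Hall→Exit (+1); total 1.
Path Hall→C5→Exit (+1); total 2.
Path Hall→C2→Exit (+1); total 3.
Path Hall→Lobby→Exit (+1); total 4.
Path Hall→StairA→Exit (+1); total 5.
Path Hall→StairB→Exit (+1); total 6.
No residual Hall→Exit path; max flow = 6.
Certifying cut of size 6: {C2→Exit, C5→Exit, Hall→Exit, Lobby→Exit, StairA→Exit, StairB→Exit}.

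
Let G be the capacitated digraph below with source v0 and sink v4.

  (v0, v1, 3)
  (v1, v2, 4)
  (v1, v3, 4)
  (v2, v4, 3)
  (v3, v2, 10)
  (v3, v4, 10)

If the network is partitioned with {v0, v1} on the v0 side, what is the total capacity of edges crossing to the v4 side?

8

Edges leaving {v0, v1}: v1→v2 (4), v1→v3 (4).
Cut capacity = 4 + 4 = 8.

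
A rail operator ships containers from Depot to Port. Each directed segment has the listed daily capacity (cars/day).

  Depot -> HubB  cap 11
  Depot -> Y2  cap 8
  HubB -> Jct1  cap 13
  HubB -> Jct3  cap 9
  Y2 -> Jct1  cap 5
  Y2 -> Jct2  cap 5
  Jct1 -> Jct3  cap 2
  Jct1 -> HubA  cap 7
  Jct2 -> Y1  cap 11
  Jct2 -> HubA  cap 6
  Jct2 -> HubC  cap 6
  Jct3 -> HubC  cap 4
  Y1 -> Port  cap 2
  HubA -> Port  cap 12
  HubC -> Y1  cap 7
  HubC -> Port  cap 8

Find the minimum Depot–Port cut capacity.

Augment Depot→HubB→Jct1→HubA→Port: bottleneck 7, flow now 7.
Augment Depot→HubB→Jct3→HubC→Port: bottleneck 4, flow now 11.
Augment Depot→Y2→Jct2→Y1→Port: bottleneck 2, flow now 13.
Augment Depot→Y2→Jct2→HubA→Port: bottleneck 3, flow now 16.
No augmenting path remains; maximum flow = 16.
By max-flow min-cut, the minimum cut capacity equals the max flow.
In the residual graph, reachable from Depot: {Depot, HubB, Y2, Jct1, Jct3}.
Min-cut edges: Y2→Jct2 (5), Jct1→HubA (7), Jct3→HubC (4); capacity 5 + 7 + 4 = 16.

16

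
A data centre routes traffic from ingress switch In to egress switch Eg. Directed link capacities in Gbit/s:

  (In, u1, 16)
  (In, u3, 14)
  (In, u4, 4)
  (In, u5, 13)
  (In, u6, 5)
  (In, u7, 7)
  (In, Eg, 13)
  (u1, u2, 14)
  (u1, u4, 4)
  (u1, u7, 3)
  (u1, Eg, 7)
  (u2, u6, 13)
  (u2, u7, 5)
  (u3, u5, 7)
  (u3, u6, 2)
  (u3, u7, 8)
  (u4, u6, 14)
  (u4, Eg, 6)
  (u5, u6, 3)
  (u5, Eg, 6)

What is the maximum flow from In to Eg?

Augment In→Eg: bottleneck 13, flow now 13.
Augment In→u1→Eg: bottleneck 7, flow now 20.
Augment In→u4→Eg: bottleneck 4, flow now 24.
Augment In→u5→Eg: bottleneck 6, flow now 30.
Augment In→u1→u4→Eg: bottleneck 2, flow now 32.
No augmenting path remains; maximum flow = 32.
In the residual graph, reachable from In: {In, u1, u2, u3, u4, u5, u6, u7}.
Min-cut edges: In→Eg (13), u1→Eg (7), u4→Eg (6), u5→Eg (6); capacity 13 + 7 + 6 + 6 = 32.
This cut is saturated, so no flow can exceed 32.

32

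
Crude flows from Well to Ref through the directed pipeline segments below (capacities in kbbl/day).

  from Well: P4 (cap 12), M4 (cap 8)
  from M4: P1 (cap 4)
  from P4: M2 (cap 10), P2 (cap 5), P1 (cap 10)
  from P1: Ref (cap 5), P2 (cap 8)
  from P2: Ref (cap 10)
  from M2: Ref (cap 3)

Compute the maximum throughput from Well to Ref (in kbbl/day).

Augment Well→M4→P1→Ref: bottleneck 4, flow now 4.
Augment Well→P4→P1→Ref: bottleneck 1, flow now 5.
Augment Well→P4→P2→Ref: bottleneck 5, flow now 10.
Augment Well→P4→M2→Ref: bottleneck 3, flow now 13.
Augment Well→P4→P1→P2→Ref: bottleneck 3, flow now 16.
No augmenting path remains; maximum flow = 16.
In the residual graph, reachable from Well: {Well, M4}.
Min-cut edges: Well→P4 (12), M4→P1 (4); capacity 12 + 4 = 16.
This cut is saturated, so no flow can exceed 16.

16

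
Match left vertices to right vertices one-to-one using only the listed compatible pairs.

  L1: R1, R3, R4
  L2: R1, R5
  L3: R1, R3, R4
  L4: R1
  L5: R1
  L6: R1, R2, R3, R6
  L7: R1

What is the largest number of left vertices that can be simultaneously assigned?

Unit-capacity flow: source→left, listed edges, right→sink; max matching = max flow.
Augmenting path L1→R1 (+1); matched 1.
Augmenting path L2→R5 (+1); matched 2.
Augmenting path L3→R3 (+1); matched 3.
Augmenting path L6→R2 (+1); matched 4.
Augmenting path L4→R1→L1→R4 (+1); matched 5.
No augmenting path remains; maximum matching = 5.
König certificate: {L1, L2, L3, L6, R1} is a vertex cover of size 5 (every listed pair touches it), so no matching can be larger.

5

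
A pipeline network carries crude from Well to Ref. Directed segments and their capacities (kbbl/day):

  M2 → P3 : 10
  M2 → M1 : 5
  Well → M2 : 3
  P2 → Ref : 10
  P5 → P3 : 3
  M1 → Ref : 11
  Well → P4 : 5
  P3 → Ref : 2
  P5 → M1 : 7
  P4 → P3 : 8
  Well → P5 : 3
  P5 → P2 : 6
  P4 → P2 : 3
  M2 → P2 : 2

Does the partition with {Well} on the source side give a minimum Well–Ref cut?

Given cut capacity: 3 + 5 + 3 = 11.
Augment Well→M2→P2→Ref: bottleneck 2, flow now 2.
Augment Well→M2→P3→Ref: bottleneck 1, flow now 3.
Augment Well→P4→P2→Ref: bottleneck 3, flow now 6.
Augment Well→P4→P3→Ref: bottleneck 1, flow now 7.
Augment Well→P5→P2→Ref: bottleneck 3, flow now 10.
Augment Well→P4→P3→M2→M1→Ref: bottleneck 1, flow now 11. (uses reverse residual edge)
No augmenting path remains; maximum flow = 11.
Cut capacity 11 equals the max flow, so it is a minimum cut.

Yes — it is a minimum cut (capacity 11).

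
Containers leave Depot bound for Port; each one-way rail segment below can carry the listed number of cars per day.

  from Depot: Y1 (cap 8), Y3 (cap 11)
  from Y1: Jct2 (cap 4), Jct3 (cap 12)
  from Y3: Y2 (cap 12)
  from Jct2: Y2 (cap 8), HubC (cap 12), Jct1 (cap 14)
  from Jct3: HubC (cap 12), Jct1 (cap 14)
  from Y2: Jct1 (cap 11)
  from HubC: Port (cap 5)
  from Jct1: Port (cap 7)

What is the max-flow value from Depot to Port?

Augment Depot→Y1→Jct2→HubC→Port: bottleneck 4, flow now 4.
Augment Depot→Y1→Jct3→HubC→Port: bottleneck 1, flow now 5.
Augment Depot→Y1→Jct3→Jct1→Port: bottleneck 3, flow now 8.
Augment Depot→Y3→Y2→Jct1→Port: bottleneck 4, flow now 12.
No augmenting path remains; maximum flow = 12.
In the residual graph, reachable from Depot: {Depot, Y1, Y3, Jct2, Jct3, Y2, HubC, Jct1}.
Min-cut edges: HubC→Port (5), Jct1→Port (7); capacity 5 + 7 = 12.
This cut is saturated, so no flow can exceed 12.

12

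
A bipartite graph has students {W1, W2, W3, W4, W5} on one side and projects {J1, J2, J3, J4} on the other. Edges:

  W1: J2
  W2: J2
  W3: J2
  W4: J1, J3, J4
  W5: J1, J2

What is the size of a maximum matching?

3

Unit-capacity flow: source→left, listed edges, right→sink; max matching = max flow.
Augmenting path W1→J2 (+1); matched 1.
Augmenting path W4→J1 (+1); matched 2.
Augmenting path W5→J1→W4→J3 (+1); matched 3.
No augmenting path remains; maximum matching = 3.
König certificate: {W4, W5, J2} is a vertex cover of size 3 (every listed pair touches it), so no matching can be larger.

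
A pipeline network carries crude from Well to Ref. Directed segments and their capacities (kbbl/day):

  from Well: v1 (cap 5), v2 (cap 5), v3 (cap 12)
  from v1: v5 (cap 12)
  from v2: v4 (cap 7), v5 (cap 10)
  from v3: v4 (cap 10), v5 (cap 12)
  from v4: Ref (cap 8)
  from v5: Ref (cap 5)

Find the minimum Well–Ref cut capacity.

13

Augment Well→v1→v5→Ref: bottleneck 5, flow now 5.
Augment Well→v2→v4→Ref: bottleneck 5, flow now 10.
Augment Well→v3→v4→Ref: bottleneck 3, flow now 13.
No augmenting path remains; maximum flow = 13.
By max-flow min-cut, the minimum cut capacity equals the max flow.
In the residual graph, reachable from Well: {Well, v1, v2, v3, v4, v5}.
Min-cut edges: v4→Ref (8), v5→Ref (5); capacity 8 + 5 = 13.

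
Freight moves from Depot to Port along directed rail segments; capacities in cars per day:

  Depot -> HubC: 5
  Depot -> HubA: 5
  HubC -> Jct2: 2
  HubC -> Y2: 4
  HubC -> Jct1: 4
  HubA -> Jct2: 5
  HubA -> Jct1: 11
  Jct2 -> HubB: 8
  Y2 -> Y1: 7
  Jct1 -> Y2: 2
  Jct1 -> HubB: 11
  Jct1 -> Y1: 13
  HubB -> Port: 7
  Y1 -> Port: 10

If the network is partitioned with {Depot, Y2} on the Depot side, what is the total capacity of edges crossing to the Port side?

Edges leaving {Depot, Y2}: Depot→HubC (5), Depot→HubA (5), Y2→Y1 (7).
Cut capacity = 5 + 5 + 7 = 17.

17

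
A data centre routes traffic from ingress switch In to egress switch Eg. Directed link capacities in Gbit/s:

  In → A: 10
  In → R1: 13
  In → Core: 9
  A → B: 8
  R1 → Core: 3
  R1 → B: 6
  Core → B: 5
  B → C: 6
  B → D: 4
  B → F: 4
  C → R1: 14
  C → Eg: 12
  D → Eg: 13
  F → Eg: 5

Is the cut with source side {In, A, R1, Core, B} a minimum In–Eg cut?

Yes — it is a minimum cut (capacity 14).

Given cut capacity: 6 + 4 + 4 = 14.
Augment In→A→B→C→Eg: bottleneck 6, flow now 6.
Augment In→A→B→D→Eg: bottleneck 2, flow now 8.
Augment In→R1→B→D→Eg: bottleneck 2, flow now 10.
Augment In→R1→B→F→Eg: bottleneck 4, flow now 14.
No augmenting path remains; maximum flow = 14.
Cut capacity 14 equals the max flow, so it is a minimum cut.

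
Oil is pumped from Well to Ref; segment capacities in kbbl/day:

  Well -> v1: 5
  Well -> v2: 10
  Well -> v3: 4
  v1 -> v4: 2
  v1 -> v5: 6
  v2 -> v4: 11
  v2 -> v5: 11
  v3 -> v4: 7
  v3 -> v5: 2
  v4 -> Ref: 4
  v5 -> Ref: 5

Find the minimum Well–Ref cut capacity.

Augment Well→v1→v4→Ref: bottleneck 2, flow now 2.
Augment Well→v1→v5→Ref: bottleneck 3, flow now 5.
Augment Well→v2→v4→Ref: bottleneck 2, flow now 7.
Augment Well→v2→v5→Ref: bottleneck 2, flow now 9.
No augmenting path remains; maximum flow = 9.
By max-flow min-cut, the minimum cut capacity equals the max flow.
In the residual graph, reachable from Well: {Well, v1, v2, v3, v4, v5}.
Min-cut edges: v4→Ref (4), v5→Ref (5); capacity 4 + 5 = 9.

9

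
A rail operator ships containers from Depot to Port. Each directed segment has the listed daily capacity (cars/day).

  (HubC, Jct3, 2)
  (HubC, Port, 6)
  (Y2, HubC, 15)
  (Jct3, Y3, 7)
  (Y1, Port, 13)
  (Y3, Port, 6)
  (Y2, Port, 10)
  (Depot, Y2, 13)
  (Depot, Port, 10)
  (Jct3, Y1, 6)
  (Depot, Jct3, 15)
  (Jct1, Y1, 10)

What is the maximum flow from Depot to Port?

35

Augment Depot→Port: bottleneck 10, flow now 10.
Augment Depot→Y2→Port: bottleneck 10, flow now 20.
Augment Depot→Y2→HubC→Port: bottleneck 3, flow now 23.
Augment Depot→Jct3→Y3→Port: bottleneck 6, flow now 29.
Augment Depot→Jct3→Y1→Port: bottleneck 6, flow now 35.
No augmenting path remains; maximum flow = 35.
In the residual graph, reachable from Depot: {Depot, Jct3, Y3}.
Min-cut edges: Depot→Y2 (13), Depot→Port (10), Jct3→Y1 (6), Y3→Port (6); capacity 13 + 10 + 6 + 6 = 35.
This cut is saturated, so no flow can exceed 35.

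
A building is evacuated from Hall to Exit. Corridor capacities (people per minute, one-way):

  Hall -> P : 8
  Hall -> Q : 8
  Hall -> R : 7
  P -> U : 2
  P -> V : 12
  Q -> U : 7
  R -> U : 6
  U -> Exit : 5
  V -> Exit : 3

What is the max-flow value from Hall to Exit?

8

Augment Hall→P→U→Exit: bottleneck 2, flow now 2.
Augment Hall→P→V→Exit: bottleneck 3, flow now 5.
Augment Hall→Q→U→Exit: bottleneck 3, flow now 8.
No augmenting path remains; maximum flow = 8.
In the residual graph, reachable from Hall: {Hall, P, Q, R, U, V}.
Min-cut edges: U→Exit (5), V→Exit (3); capacity 5 + 3 = 8.
This cut is saturated, so no flow can exceed 8.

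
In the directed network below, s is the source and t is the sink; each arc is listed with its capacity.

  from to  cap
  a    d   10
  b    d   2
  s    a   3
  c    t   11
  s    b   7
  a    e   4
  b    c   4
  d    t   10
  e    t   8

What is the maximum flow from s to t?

Augment s→a→d→t: bottleneck 3, flow now 3.
Augment s→b→c→t: bottleneck 4, flow now 7.
Augment s→b→d→t: bottleneck 2, flow now 9.
No augmenting path remains; maximum flow = 9.
In the residual graph, reachable from s: {s, b}.
Min-cut edges: s→a (3), b→c (4), b→d (2); capacity 3 + 4 + 2 = 9.
This cut is saturated, so no flow can exceed 9.

9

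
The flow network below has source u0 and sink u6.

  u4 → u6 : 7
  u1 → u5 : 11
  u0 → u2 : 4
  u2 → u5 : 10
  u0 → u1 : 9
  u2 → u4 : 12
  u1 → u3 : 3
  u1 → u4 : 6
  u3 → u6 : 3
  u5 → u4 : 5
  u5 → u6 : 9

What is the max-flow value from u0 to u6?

Augment u0→u1→u3→u6: bottleneck 3, flow now 3.
Augment u0→u1→u4→u6: bottleneck 6, flow now 9.
Augment u0→u2→u4→u6: bottleneck 1, flow now 10.
Augment u0→u2→u5→u6: bottleneck 3, flow now 13.
No augmenting path remains; maximum flow = 13.
In the residual graph, reachable from u0: {u0}.
Min-cut edges: u0→u1 (9), u0→u2 (4); capacity 9 + 4 = 13.
This cut is saturated, so no flow can exceed 13.

13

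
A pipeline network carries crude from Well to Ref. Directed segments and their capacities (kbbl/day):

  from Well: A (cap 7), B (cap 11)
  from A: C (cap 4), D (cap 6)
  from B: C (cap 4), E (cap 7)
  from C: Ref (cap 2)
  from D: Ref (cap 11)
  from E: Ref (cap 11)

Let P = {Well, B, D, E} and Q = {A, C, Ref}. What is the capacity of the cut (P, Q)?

Edges leaving {Well, B, D, E}: Well→A (7), B→C (4), D→Ref (11), E→Ref (11).
Cut capacity = 7 + 4 + 11 + 11 = 33.

33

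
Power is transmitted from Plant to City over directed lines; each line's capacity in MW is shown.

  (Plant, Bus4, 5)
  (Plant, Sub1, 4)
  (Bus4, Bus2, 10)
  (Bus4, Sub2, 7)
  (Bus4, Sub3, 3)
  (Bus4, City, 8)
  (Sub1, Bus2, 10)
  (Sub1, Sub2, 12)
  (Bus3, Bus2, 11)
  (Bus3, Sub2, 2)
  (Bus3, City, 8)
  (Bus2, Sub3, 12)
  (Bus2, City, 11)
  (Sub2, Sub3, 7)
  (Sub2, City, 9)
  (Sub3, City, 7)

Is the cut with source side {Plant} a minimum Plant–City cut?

Given cut capacity: 5 + 4 = 9.
Augment Plant→Bus4→City: bottleneck 5, flow now 5.
Augment Plant→Sub1→Bus2→City: bottleneck 4, flow now 9.
No augmenting path remains; maximum flow = 9.
Cut capacity 9 equals the max flow, so it is a minimum cut.

Yes — it is a minimum cut (capacity 9).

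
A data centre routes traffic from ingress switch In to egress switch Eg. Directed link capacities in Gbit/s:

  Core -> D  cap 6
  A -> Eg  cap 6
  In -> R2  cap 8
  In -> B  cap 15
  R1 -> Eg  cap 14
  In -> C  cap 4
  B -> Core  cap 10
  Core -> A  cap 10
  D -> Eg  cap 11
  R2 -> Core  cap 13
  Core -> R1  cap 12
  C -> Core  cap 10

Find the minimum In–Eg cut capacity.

Augment In→C→Core→A→Eg: bottleneck 4, flow now 4.
Augment In→B→Core→A→Eg: bottleneck 2, flow now 6.
Augment In→B→Core→R1→Eg: bottleneck 8, flow now 14.
Augment In→R2→Core→R1→Eg: bottleneck 4, flow now 18.
Augment In→R2→Core→D→Eg: bottleneck 4, flow now 22.
No augmenting path remains; maximum flow = 22.
By max-flow min-cut, the minimum cut capacity equals the max flow.
In the residual graph, reachable from In: {In, B}.
Min-cut edges: In→C (4), In→R2 (8), B→Core (10); capacity 4 + 8 + 10 = 22.

22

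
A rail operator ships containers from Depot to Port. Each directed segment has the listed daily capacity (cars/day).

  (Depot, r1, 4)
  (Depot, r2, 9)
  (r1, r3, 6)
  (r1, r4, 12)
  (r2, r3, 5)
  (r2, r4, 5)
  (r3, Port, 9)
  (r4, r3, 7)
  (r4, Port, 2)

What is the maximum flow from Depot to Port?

11

Augment Depot→r1→r3→Port: bottleneck 4, flow now 4.
Augment Depot→r2→r3→Port: bottleneck 5, flow now 9.
Augment Depot→r2→r4→Port: bottleneck 2, flow now 11.
No augmenting path remains; maximum flow = 11.
In the residual graph, reachable from Depot: {Depot, r1, r2, r3, r4}.
Min-cut edges: r3→Port (9), r4→Port (2); capacity 9 + 2 = 11.
This cut is saturated, so no flow can exceed 11.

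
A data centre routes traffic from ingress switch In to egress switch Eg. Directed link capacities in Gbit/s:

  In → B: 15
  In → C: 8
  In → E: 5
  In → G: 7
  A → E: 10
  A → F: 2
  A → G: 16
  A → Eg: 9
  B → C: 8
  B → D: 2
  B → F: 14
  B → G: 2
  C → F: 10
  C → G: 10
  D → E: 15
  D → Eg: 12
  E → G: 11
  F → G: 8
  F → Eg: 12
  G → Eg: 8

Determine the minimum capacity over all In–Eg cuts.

Augment In→G→Eg: bottleneck 7, flow now 7.
Augment In→B→D→Eg: bottleneck 2, flow now 9.
Augment In→B→F→Eg: bottleneck 12, flow now 21.
Augment In→B→G→Eg: bottleneck 1, flow now 22.
No augmenting path remains; maximum flow = 22.
By max-flow min-cut, the minimum cut capacity equals the max flow.
In the residual graph, reachable from In: {In, B, C, E, F, G}.
Min-cut edges: B→D (2), F→Eg (12), G→Eg (8); capacity 2 + 12 + 8 = 22.

22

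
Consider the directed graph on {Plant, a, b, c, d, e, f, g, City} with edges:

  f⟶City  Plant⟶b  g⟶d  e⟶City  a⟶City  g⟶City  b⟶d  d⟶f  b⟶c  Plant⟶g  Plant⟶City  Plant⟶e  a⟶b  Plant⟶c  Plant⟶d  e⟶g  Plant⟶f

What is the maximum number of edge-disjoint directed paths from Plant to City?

4

Assign every edge capacity 1; by Menger, the answer equals the max flow.
Path Plant→City (+1); total 1.
Path Plant→e→City (+1); total 2.
Path Plant→f→City (+1); total 3.
Path Plant→g→City (+1); total 4.
No residual Plant→City path; max flow = 4.
Certifying cut of size 4: {Plant→City, Plant→e, Plant→g, f→City}.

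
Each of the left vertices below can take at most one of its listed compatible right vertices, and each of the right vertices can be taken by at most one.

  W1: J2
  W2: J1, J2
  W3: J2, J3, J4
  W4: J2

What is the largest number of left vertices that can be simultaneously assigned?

Unit-capacity flow: source→left, listed edges, right→sink; max matching = max flow.
Augmenting path W1→J2 (+1); matched 1.
Augmenting path W2→J1 (+1); matched 2.
Augmenting path W3→J3 (+1); matched 3.
No augmenting path remains; maximum matching = 3.
König certificate: {W2, W3, J2} is a vertex cover of size 3 (every listed pair touches it), so no matching can be larger.

3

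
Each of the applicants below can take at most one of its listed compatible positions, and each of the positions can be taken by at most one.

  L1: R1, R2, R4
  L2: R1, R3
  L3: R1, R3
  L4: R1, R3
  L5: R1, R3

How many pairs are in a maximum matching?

Unit-capacity flow: source→left, listed edges, right→sink; max matching = max flow.
Augmenting path L1→R1 (+1); matched 1.
Augmenting path L2→R3 (+1); matched 2.
Augmenting path L3→R1→L1→R2 (+1); matched 3.
No augmenting path remains; maximum matching = 3.
König certificate: {L1, R1, R3} is a vertex cover of size 3 (every listed pair touches it), so no matching can be larger.

3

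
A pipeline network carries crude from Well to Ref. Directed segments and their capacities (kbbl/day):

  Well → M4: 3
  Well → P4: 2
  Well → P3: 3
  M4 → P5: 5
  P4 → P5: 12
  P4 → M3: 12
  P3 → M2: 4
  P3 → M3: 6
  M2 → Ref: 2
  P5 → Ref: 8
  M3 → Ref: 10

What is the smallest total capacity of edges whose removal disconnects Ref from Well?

8

Augment Well→M4→P5→Ref: bottleneck 3, flow now 3.
Augment Well→P4→P5→Ref: bottleneck 2, flow now 5.
Augment Well→P3→M2→Ref: bottleneck 2, flow now 7.
Augment Well→P3→M3→Ref: bottleneck 1, flow now 8.
No augmenting path remains; maximum flow = 8.
By max-flow min-cut, the minimum cut capacity equals the max flow.
In the residual graph, reachable from Well: {Well}.
Min-cut edges: Well→M4 (3), Well→P4 (2), Well→P3 (3); capacity 3 + 2 + 3 = 8.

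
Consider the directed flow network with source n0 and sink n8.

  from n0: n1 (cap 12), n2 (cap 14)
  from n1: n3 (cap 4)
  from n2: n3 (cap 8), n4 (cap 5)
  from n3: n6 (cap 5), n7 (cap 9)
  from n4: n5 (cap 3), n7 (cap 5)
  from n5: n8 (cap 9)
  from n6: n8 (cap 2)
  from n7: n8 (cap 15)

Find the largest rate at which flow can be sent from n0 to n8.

Augment n0→n1→n3→n6→n8: bottleneck 2, flow now 2.
Augment n0→n1→n3→n7→n8: bottleneck 2, flow now 4.
Augment n0→n2→n3→n7→n8: bottleneck 7, flow now 11.
Augment n0→n2→n4→n5→n8: bottleneck 3, flow now 14.
Augment n0→n2→n4→n7→n8: bottleneck 2, flow now 16.
No augmenting path remains; maximum flow = 16.
In the residual graph, reachable from n0: {n0, n1, n2, n3, n6}.
Min-cut edges: n2→n4 (5), n3→n7 (9), n6→n8 (2); capacity 5 + 9 + 2 = 16.
This cut is saturated, so no flow can exceed 16.

16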